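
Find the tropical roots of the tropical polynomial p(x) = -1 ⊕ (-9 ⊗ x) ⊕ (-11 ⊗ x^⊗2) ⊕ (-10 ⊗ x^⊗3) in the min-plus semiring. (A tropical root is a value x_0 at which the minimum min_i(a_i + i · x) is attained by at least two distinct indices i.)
Roots: {-1, 2, 8}

Each tropical root is a break point of the lower envelope of the lines y = a_i + i · x (there are 4 lines, with slopes 0, 1, ..., 3). Only the lines that attain the minimum somewhere contribute to roots; other lines are dominated. Here the surviving (envelope) indices are i = 3, i = 2, i = 1, i = 0.
Intersections between consecutive envelope lines give the roots: for adjacent envelope indices i < j the intersection is x = (a_i − a_j) / (j − i). Reading off the sorted break points: {-1, 2, 8}.
Verification: at each break x_0, at least two indices attain the minimum of min_i(a_i + i · x_0).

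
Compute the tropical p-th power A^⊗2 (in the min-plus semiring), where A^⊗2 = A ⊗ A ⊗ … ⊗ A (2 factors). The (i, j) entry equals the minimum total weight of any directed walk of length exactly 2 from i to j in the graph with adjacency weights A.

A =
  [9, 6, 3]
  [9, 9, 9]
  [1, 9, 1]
A^⊗2 =
  [4, 12, 4]
  [10, 15, 10]
  [2, 7, 2]

Each entry (A^⊗2)_ij equals the minimum over all length-2 walks i = v_0 → v_1 → … → v_2 = j of Σ_t A[v_t][v_{t+1}]. For example, for (i, j) = (0, 2) we minimise over 3 possible intermediate vertex sequences; the minimum is 4, attained along the walk 0 → 2 → 2.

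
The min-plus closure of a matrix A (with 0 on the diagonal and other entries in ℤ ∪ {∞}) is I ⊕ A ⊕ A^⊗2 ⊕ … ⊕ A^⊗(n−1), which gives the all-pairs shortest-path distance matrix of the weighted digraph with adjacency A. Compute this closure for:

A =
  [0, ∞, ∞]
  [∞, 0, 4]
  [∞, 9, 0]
Closure =
  [0, ∞, ∞]
  [∞, 0, 4]
  [∞, 9, 0]

This is the Floyd-Warshall all-pairs shortest-path computation. For each intermediate vertex k = 0, 1, …, 2, update dist[i][j] ← min(dist[i][j], dist[i][k] + dist[k][j]). The final matrix gives, for each (i, j), the minimum total weight of any directed path from i to j (possibly empty when i = j).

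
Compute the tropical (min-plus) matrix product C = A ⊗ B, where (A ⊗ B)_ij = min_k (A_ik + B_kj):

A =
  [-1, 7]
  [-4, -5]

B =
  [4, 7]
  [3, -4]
A ⊗ B =
  [3, 3]
  [-2, -9]

Apply the min-plus product entry-by-entry:
  C[0][0] = min over k of (A[0][0] + B[0][0] = -1 + 4 = 3, A[0][1] + B[1][0] = 7 + 3 = 10) = 3 (attained at k = 0)
  C[0][1] = min over k of (A[0][0] + B[0][1] = -1 + 7 = 6, A[0][1] + B[1][1] = 7 + -4 = 3) = 3 (attained at k = 1)
  C[1][0] = min over k of (A[1][0] + B[0][0] = -4 + 4 = 0, A[1][1] + B[1][0] = -5 + 3 = -2) = -2 (attained at k = 1)
  C[1][1] = min over k of (A[1][0] + B[0][1] = -4 + 7 = 3, A[1][1] + B[1][1] = -5 + -4 = -9) = -9 (attained at k = 1)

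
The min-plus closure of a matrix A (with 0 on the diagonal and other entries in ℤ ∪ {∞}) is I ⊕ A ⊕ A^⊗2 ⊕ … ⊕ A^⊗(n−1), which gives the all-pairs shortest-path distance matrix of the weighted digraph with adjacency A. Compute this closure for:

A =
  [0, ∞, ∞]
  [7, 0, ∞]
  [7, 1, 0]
Closure =
  [0, ∞, ∞]
  [7, 0, ∞]
  [7, 1, 0]

This is the Floyd-Warshall all-pairs shortest-path computation. For each intermediate vertex k = 0, 1, …, 2, update dist[i][j] ← min(dist[i][j], dist[i][k] + dist[k][j]). The final matrix gives, for each (i, j), the minimum total weight of any directed path from i to j (possibly empty when i = j).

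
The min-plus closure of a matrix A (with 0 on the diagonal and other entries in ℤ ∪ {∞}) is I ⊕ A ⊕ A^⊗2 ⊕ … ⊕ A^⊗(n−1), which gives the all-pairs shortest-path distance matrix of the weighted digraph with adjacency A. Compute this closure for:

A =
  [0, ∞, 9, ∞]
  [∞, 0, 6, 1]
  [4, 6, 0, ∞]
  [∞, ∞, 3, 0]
Closure =
  [0, 15, 9, 16]
  [8, 0, 4, 1]
  [4, 6, 0, 7]
  [7, 9, 3, 0]

This is the Floyd-Warshall all-pairs shortest-path computation. For each intermediate vertex k = 0, 1, …, 3, update dist[i][j] ← min(dist[i][j], dist[i][k] + dist[k][j]). The final matrix gives, for each (i, j), the minimum total weight of any directed path from i to j (possibly empty when i = j).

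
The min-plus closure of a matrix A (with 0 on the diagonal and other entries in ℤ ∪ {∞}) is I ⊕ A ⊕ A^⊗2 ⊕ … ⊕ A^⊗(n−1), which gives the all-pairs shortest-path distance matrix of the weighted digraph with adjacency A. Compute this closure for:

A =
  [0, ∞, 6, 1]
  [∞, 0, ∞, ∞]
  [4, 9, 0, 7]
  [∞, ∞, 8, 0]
Closure =
  [0, 15, 6, 1]
  [∞, 0, ∞, ∞]
  [4, 9, 0, 5]
  [12, 17, 8, 0]

This is the Floyd-Warshall all-pairs shortest-path computation. For each intermediate vertex k = 0, 1, …, 3, update dist[i][j] ← min(dist[i][j], dist[i][k] + dist[k][j]). The final matrix gives, for each (i, j), the minimum total weight of any directed path from i to j (possibly empty when i = j).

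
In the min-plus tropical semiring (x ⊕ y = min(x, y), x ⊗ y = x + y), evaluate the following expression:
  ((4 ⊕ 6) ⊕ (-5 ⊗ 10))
((4 ⊕ 6) ⊕ (-5 ⊗ 10)) = 4

Expand innermost to outermost. Recall ⊕ takes the minimum of its arguments and ⊗ takes their sum. Working out the expression ((4 ⊕ 6) ⊕ (-5 ⊗ 10)) gives 4.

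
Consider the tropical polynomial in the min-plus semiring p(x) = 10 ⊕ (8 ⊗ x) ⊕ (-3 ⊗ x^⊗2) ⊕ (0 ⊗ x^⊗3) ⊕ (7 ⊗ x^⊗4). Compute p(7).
p(7) = 10

A tropical monomial a ⊗ x^⊗i evaluates to a + i · x. Evaluating each term at x = 7:
  Term 0 contributes 10 + 0 · 7 = 10
  Term 1 contributes 8 + 1 · 7 = 15
  Term 2 contributes -3 + 2 · 7 = 11
  Term 3 contributes 0 + 3 · 7 = 21
  Term 4 contributes 7 + 4 · 7 = 35
p(7) = ⊕ of these = min[10, 15, 11, 21, 35] = 10.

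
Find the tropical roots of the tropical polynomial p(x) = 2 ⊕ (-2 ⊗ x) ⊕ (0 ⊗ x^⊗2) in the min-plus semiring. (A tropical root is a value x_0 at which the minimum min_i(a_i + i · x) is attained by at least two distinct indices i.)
Roots: {-2, 4}

Each tropical root is a break point of the lower envelope of the lines y = a_i + i · x (there are 3 lines, with slopes 0, 1, ..., 2). Only the lines that attain the minimum somewhere contribute to roots; other lines are dominated. Here the surviving (envelope) indices are i = 2, i = 1, i = 0.
Intersections between consecutive envelope lines give the roots: for adjacent envelope indices i < j the intersection is x = (a_i − a_j) / (j − i). Reading off the sorted break points: {-2, 4}.
Verification: at each break x_0, at least two indices attain the minimum of min_i(a_i + i · x_0).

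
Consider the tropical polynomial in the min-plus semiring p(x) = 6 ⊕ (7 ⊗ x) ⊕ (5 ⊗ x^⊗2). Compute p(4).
p(4) = 6

A tropical monomial a ⊗ x^⊗i evaluates to a + i · x. Evaluating each term at x = 4:
  Term 0 contributes 6 + 0 · 4 = 6
  Term 1 contributes 7 + 1 · 4 = 11
  Term 2 contributes 5 + 2 · 4 = 13
p(4) = ⊕ of these = min[6, 11, 13] = 6.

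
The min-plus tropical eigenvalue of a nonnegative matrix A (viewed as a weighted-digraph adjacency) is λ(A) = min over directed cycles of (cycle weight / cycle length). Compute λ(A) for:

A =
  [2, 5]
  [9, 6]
λ(A) = 2

Enumerate directed cycles and compute their means (weight / length). Sample:
  cycle 0 → 0: weight = 2, length = 1, mean = 2/1 ≈ 2.000
  cycle 1 → 1: weight = 6, length = 1, mean = 6/1 ≈ 6.000
  cycle 0 → 1 → 0: weight = 14, length = 2, mean = 14/2 ≈ 7.000
  cycle 1 → 0 → 1: weight = 14, length = 2, mean = 14/2 ≈ 7.000
Minimum mean = 2.000, attained e.g. along the cycle 0 → 0 with weight 2 and length 1. So λ(A) = 2/1 = 2.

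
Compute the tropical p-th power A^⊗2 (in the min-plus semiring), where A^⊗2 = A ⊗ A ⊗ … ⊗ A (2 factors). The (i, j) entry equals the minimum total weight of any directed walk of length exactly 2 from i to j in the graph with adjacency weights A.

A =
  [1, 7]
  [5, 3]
A^⊗2 =
  [2, 8]
  [6, 6]

Each entry (A^⊗2)_ij equals the minimum over all length-2 walks i = v_0 → v_1 → … → v_2 = j of Σ_t A[v_t][v_{t+1}]. For example, for (i, j) = (0, 1) we minimise over 2 possible intermediate vertex sequences; the minimum is 8, attained along the walk 0 → 0 → 1.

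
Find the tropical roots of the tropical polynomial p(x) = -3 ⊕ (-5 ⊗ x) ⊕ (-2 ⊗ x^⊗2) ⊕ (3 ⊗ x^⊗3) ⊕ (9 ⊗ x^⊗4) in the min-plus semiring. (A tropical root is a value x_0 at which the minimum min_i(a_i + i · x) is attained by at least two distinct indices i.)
Roots: {-6, -5, -3, 2}

Each tropical root is a break point of the lower envelope of the lines y = a_i + i · x (there are 5 lines, with slopes 0, 1, ..., 4). Only the lines that attain the minimum somewhere contribute to roots; other lines are dominated. Here the surviving (envelope) indices are i = 4, i = 3, i = 2, i = 1, i = 0.
Intersections between consecutive envelope lines give the roots: for adjacent envelope indices i < j the intersection is x = (a_i − a_j) / (j − i). Reading off the sorted break points: {-6, -5, -3, 2}.
Verification: at each break x_0, at least two indices attain the minimum of min_i(a_i + i · x_0).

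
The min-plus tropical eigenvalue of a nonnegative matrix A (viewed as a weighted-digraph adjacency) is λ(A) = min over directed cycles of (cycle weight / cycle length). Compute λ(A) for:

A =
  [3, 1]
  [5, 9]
λ(A) = 3

Enumerate directed cycles and compute their means (weight / length). Sample:
  cycle 0 → 0: weight = 3, length = 1, mean = 3/1 ≈ 3.000
  cycle 1 → 1: weight = 9, length = 1, mean = 9/1 ≈ 9.000
  cycle 0 → 1 → 0: weight = 6, length = 2, mean = 6/2 ≈ 3.000
  cycle 1 → 0 → 1: weight = 6, length = 2, mean = 6/2 ≈ 3.000
Minimum mean = 3.000, attained e.g. along the cycle 0 → 0 with weight 3 and length 1. So λ(A) = 3/1 = 3.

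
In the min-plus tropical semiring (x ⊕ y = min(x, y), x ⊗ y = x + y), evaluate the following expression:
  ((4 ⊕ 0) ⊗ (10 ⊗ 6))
((4 ⊕ 0) ⊗ (10 ⊗ 6)) = 16

Expand innermost to outermost. Recall ⊕ takes the minimum of its arguments and ⊗ takes their sum. Working out the expression ((4 ⊕ 0) ⊗ (10 ⊗ 6)) gives 16.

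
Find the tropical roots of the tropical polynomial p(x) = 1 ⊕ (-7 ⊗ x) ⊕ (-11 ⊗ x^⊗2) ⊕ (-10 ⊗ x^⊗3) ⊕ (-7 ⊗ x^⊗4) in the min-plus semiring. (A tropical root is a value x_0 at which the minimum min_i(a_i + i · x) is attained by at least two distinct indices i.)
Roots: {-3, -1, 4, 8}

Each tropical root is a break point of the lower envelope of the lines y = a_i + i · x (there are 5 lines, with slopes 0, 1, ..., 4). Only the lines that attain the minimum somewhere contribute to roots; other lines are dominated. Here the surviving (envelope) indices are i = 4, i = 3, i = 2, i = 1, i = 0.
Intersections between consecutive envelope lines give the roots: for adjacent envelope indices i < j the intersection is x = (a_i − a_j) / (j − i). Reading off the sorted break points: {-3, -1, 4, 8}.
Verification: at each break x_0, at least two indices attain the minimum of min_i(a_i + i · x_0).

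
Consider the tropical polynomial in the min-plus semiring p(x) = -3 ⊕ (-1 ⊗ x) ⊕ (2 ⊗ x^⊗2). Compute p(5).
p(5) = -3

A tropical monomial a ⊗ x^⊗i evaluates to a + i · x. Evaluating each term at x = 5:
  Term 0 contributes -3 + 0 · 5 = -3
  Term 1 contributes -1 + 1 · 5 = 4
  Term 2 contributes 2 + 2 · 5 = 12
p(5) = ⊕ of these = min[-3, 4, 12] = -3.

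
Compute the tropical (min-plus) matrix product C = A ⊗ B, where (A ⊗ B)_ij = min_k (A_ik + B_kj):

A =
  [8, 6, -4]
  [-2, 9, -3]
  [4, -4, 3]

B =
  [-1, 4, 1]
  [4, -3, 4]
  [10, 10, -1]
A ⊗ B =
  [6, 3, -5]
  [-3, 2, -4]
  [0, -7, 0]

Apply the min-plus product entry-by-entry:
  C[0][0] = min over k of (A[0][0] + B[0][0] = 8 + -1 = 7, A[0][1] + B[1][0] = 6 + 4 = 10, A[0][2] + B[2][0] = -4 + 10 = 6) = 6 (attained at k = 2)
  C[0][1] = min over k of (A[0][0] + B[0][1] = 8 + 4 = 12, A[0][1] + B[1][1] = 6 + -3 = 3, A[0][2] + B[2][1] = -4 + 10 = 6) = 3 (attained at k = 1)
  C[0][2] = min over k of (A[0][0] + B[0][2] = 8 + 1 = 9, A[0][1] + B[1][2] = 6 + 4 = 10, A[0][2] + B[2][2] = -4 + -1 = -5) = -5 (attained at k = 2)
  C[1][0] = min over k of (A[1][0] + B[0][0] = -2 + -1 = -3, A[1][1] + B[1][0] = 9 + 4 = 13, A[1][2] + B[2][0] = -3 + 10 = 7) = -3 (attained at k = 0)
  C[1][1] = min over k of (A[1][0] + B[0][1] = -2 + 4 = 2, A[1][1] + B[1][1] = 9 + -3 = 6, A[1][2] + B[2][1] = -3 + 10 = 7) = 2 (attained at k = 0)
  C[1][2] = min over k of (A[1][0] + B[0][2] = -2 + 1 = -1, A[1][1] + B[1][2] = 9 + 4 = 13, A[1][2] + B[2][2] = -3 + -1 = -4) = -4 (attained at k = 2)
  C[2][0] = min over k of (A[2][0] + B[0][0] = 4 + -1 = 3, A[2][1] + B[1][0] = -4 + 4 = 0, A[2][2] + B[2][0] = 3 + 10 = 13) = 0 (attained at k = 1)
  C[2][1] = min over k of (A[2][0] + B[0][1] = 4 + 4 = 8, A[2][1] + B[1][1] = -4 + -3 = -7, A[2][2] + B[2][1] = 3 + 10 = 13) = -7 (attained at k = 1)
  C[2][2] = min over k of (A[2][0] + B[0][2] = 4 + 1 = 5, A[2][1] + B[1][2] = -4 + 4 = 0, A[2][2] + B[2][2] = 3 + -1 = 2) = 0 (attained at k = 1)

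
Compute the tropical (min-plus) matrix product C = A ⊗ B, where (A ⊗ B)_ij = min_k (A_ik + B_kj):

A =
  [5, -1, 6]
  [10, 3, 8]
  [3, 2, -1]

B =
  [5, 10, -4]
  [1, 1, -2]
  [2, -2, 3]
A ⊗ B =
  [0, 0, -3]
  [4, 4, 1]
  [1, -3, -1]

Apply the min-plus product entry-by-entry:
  C[0][0] = min over k of (A[0][0] + B[0][0] = 5 + 5 = 10, A[0][1] + B[1][0] = -1 + 1 = 0, A[0][2] + B[2][0] = 6 + 2 = 8) = 0 (attained at k = 1)
  C[0][1] = min over k of (A[0][0] + B[0][1] = 5 + 10 = 15, A[0][1] + B[1][1] = -1 + 1 = 0, A[0][2] + B[2][1] = 6 + -2 = 4) = 0 (attained at k = 1)
  C[0][2] = min over k of (A[0][0] + B[0][2] = 5 + -4 = 1, A[0][1] + B[1][2] = -1 + -2 = -3, A[0][2] + B[2][2] = 6 + 3 = 9) = -3 (attained at k = 1)
  C[1][0] = min over k of (A[1][0] + B[0][0] = 10 + 5 = 15, A[1][1] + B[1][0] = 3 + 1 = 4, A[1][2] + B[2][0] = 8 + 2 = 10) = 4 (attained at k = 1)
  C[1][1] = min over k of (A[1][0] + B[0][1] = 10 + 10 = 20, A[1][1] + B[1][1] = 3 + 1 = 4, A[1][2] + B[2][1] = 8 + -2 = 6) = 4 (attained at k = 1)
  C[1][2] = min over k of (A[1][0] + B[0][2] = 10 + -4 = 6, A[1][1] + B[1][2] = 3 + -2 = 1, A[1][2] + B[2][2] = 8 + 3 = 11) = 1 (attained at k = 1)
  C[2][0] = min over k of (A[2][0] + B[0][0] = 3 + 5 = 8, A[2][1] + B[1][0] = 2 + 1 = 3, A[2][2] + B[2][0] = -1 + 2 = 1) = 1 (attained at k = 2)
  C[2][1] = min over k of (A[2][0] + B[0][1] = 3 + 10 = 13, A[2][1] + B[1][1] = 2 + 1 = 3, A[2][2] + B[2][1] = -1 + -2 = -3) = -3 (attained at k = 2)
  C[2][2] = min over k of (A[2][0] + B[0][2] = 3 + -4 = -1, A[2][1] + B[1][2] = 2 + -2 = 0, A[2][2] + B[2][2] = -1 + 3 = 2) = -1 (attained at k = 0)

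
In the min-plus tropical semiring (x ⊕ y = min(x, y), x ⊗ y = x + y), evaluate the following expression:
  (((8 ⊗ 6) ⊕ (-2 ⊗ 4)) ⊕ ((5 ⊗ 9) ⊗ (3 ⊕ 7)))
(((8 ⊗ 6) ⊕ (-2 ⊗ 4)) ⊕ ((5 ⊗ 9) ⊗ (3 ⊕ 7))) = 2

Expand innermost to outermost. Recall ⊕ takes the minimum of its arguments and ⊗ takes their sum. Working out the expression (((8 ⊗ 6) ⊕ (-2 ⊗ 4)) ⊕ ((5 ⊗ 9) ⊗ (3 ⊕ 7))) gives 2.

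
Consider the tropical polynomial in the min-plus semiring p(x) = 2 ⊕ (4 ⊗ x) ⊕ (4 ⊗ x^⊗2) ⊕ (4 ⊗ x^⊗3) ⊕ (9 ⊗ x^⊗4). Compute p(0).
p(0) = 2

A tropical monomial a ⊗ x^⊗i evaluates to a + i · x. Evaluating each term at x = 0:
  Term 0 contributes 2 + 0 · 0 = 2
  Term 1 contributes 4 + 1 · 0 = 4
  Term 2 contributes 4 + 2 · 0 = 4
  Term 3 contributes 4 + 3 · 0 = 4
  Term 4 contributes 9 + 4 · 0 = 9
p(0) = ⊕ of these = min[2, 4, 4, 4, 9] = 2.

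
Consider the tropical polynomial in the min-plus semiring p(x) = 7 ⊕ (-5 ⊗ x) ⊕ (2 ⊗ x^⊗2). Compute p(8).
p(8) = 3

A tropical monomial a ⊗ x^⊗i evaluates to a + i · x. Evaluating each term at x = 8:
  Term 0 contributes 7 + 0 · 8 = 7
  Term 1 contributes -5 + 1 · 8 = 3
  Term 2 contributes 2 + 2 · 8 = 18
p(8) = ⊕ of these = min[7, 3, 18] = 3.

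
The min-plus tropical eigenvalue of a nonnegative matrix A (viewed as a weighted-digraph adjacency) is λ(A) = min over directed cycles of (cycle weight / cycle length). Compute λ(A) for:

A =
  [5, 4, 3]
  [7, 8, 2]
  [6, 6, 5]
λ(A) = 4

Enumerate directed cycles and compute their means (weight / length). Sample:
  cycle 0 → 0: weight = 5, length = 1, mean = 5/1 ≈ 5.000
  cycle 1 → 1: weight = 8, length = 1, mean = 8/1 ≈ 8.000
  cycle 2 → 2: weight = 5, length = 1, mean = 5/1 ≈ 5.000
  cycle 0 → 1 → 0: weight = 11, length = 2, mean = 11/2 ≈ 5.500
  cycle 0 → 2 → 0: weight = 9, length = 2, mean = 9/2 ≈ 4.500
  cycle 1 → 0 → 1: weight = 11, length = 2, mean = 11/2 ≈ 5.500
Minimum mean = 4.000, attained e.g. along the cycle 1 → 2 → 1 with weight 8 and length 2. So λ(A) = 8/2 = 4.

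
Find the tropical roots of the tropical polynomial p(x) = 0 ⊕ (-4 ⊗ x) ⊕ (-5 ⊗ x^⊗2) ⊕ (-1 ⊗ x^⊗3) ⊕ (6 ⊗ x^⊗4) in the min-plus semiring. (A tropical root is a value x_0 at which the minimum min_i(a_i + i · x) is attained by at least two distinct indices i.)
Roots: {-7, -4, 1, 4}

Each tropical root is a break point of the lower envelope of the lines y = a_i + i · x (there are 5 lines, with slopes 0, 1, ..., 4). Only the lines that attain the minimum somewhere contribute to roots; other lines are dominated. Here the surviving (envelope) indices are i = 4, i = 3, i = 2, i = 1, i = 0.
Intersections between consecutive envelope lines give the roots: for adjacent envelope indices i < j the intersection is x = (a_i − a_j) / (j − i). Reading off the sorted break points: {-7, -4, 1, 4}.
Verification: at each break x_0, at least two indices attain the minimum of min_i(a_i + i · x_0).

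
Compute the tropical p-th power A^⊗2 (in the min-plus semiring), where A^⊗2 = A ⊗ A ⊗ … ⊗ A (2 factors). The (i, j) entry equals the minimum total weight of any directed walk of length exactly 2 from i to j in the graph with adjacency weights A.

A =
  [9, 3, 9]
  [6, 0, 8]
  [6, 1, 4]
A^⊗2 =
  [9, 3, 11]
  [6, 0, 8]
  [7, 1, 8]

Each entry (A^⊗2)_ij equals the minimum over all length-2 walks i = v_0 → v_1 → … → v_2 = j of Σ_t A[v_t][v_{t+1}]. For example, for (i, j) = (0, 2) we minimise over 3 possible intermediate vertex sequences; the minimum is 11, attained along the walk 0 → 1 → 2.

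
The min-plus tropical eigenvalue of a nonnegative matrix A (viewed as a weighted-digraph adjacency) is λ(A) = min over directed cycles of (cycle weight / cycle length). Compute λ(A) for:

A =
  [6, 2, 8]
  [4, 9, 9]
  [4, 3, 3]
λ(A) = 3

Enumerate directed cycles and compute their means (weight / length). Sample:
  cycle 0 → 0: weight = 6, length = 1, mean = 6/1 ≈ 6.000
  cycle 1 → 1: weight = 9, length = 1, mean = 9/1 ≈ 9.000
  cycle 2 → 2: weight = 3, length = 1, mean = 3/1 ≈ 3.000
  cycle 0 → 1 → 0: weight = 6, length = 2, mean = 6/2 ≈ 3.000
  cycle 0 → 2 → 0: weight = 12, length = 2, mean = 12/2 ≈ 6.000
  cycle 1 → 0 → 1: weight = 6, length = 2, mean = 6/2 ≈ 3.000
Minimum mean = 3.000, attained e.g. along the cycle 2 → 2 with weight 3 and length 1. So λ(A) = 3/1 = 3.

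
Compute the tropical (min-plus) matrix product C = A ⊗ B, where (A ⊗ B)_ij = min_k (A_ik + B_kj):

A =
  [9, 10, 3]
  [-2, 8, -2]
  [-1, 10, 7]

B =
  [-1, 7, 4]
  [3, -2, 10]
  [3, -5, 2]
A ⊗ B =
  [6, -2, 5]
  [-3, -7, 0]
  [-2, 2, 3]

Apply the min-plus product entry-by-entry:
  C[0][0] = min over k of (A[0][0] + B[0][0] = 9 + -1 = 8, A[0][1] + B[1][0] = 10 + 3 = 13, A[0][2] + B[2][0] = 3 + 3 = 6) = 6 (attained at k = 2)
  C[0][1] = min over k of (A[0][0] + B[0][1] = 9 + 7 = 16, A[0][1] + B[1][1] = 10 + -2 = 8, A[0][2] + B[2][1] = 3 + -5 = -2) = -2 (attained at k = 2)
  C[0][2] = min over k of (A[0][0] + B[0][2] = 9 + 4 = 13, A[0][1] + B[1][2] = 10 + 10 = 20, A[0][2] + B[2][2] = 3 + 2 = 5) = 5 (attained at k = 2)
  C[1][0] = min over k of (A[1][0] + B[0][0] = -2 + -1 = -3, A[1][1] + B[1][0] = 8 + 3 = 11, A[1][2] + B[2][0] = -2 + 3 = 1) = -3 (attained at k = 0)
  C[1][1] = min over k of (A[1][0] + B[0][1] = -2 + 7 = 5, A[1][1] + B[1][1] = 8 + -2 = 6, A[1][2] + B[2][1] = -2 + -5 = -7) = -7 (attained at k = 2)
  C[1][2] = min over k of (A[1][0] + B[0][2] = -2 + 4 = 2, A[1][1] + B[1][2] = 8 + 10 = 18, A[1][2] + B[2][2] = -2 + 2 = 0) = 0 (attained at k = 2)
  C[2][0] = min over k of (A[2][0] + B[0][0] = -1 + -1 = -2, A[2][1] + B[1][0] = 10 + 3 = 13, A[2][2] + B[2][0] = 7 + 3 = 10) = -2 (attained at k = 0)
  C[2][1] = min over k of (A[2][0] + B[0][1] = -1 + 7 = 6, A[2][1] + B[1][1] = 10 + -2 = 8, A[2][2] + B[2][1] = 7 + -5 = 2) = 2 (attained at k = 2)
  C[2][2] = min over k of (A[2][0] + B[0][2] = -1 + 4 = 3, A[2][1] + B[1][2] = 10 + 10 = 20, A[2][2] + B[2][2] = 7 + 2 = 9) = 3 (attained at k = 0)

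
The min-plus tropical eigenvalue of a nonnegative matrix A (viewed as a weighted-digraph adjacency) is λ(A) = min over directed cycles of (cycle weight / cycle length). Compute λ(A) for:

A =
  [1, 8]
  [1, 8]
λ(A) = 1

Enumerate directed cycles and compute their means (weight / length). Sample:
  cycle 0 → 0: weight = 1, length = 1, mean = 1/1 ≈ 1.000
  cycle 1 → 1: weight = 8, length = 1, mean = 8/1 ≈ 8.000
  cycle 0 → 1 → 0: weight = 9, length = 2, mean = 9/2 ≈ 4.500
  cycle 1 → 0 → 1: weight = 9, length = 2, mean = 9/2 ≈ 4.500
Minimum mean = 1.000, attained e.g. along the cycle 0 → 0 with weight 1 and length 1. So λ(A) = 1/1 = 1.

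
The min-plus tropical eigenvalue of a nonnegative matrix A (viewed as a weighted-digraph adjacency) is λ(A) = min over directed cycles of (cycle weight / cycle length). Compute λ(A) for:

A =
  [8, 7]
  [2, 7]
λ(A) = 9/2

Enumerate directed cycles and compute their means (weight / length). Sample:
  cycle 0 → 0: weight = 8, length = 1, mean = 8/1 ≈ 8.000
  cycle 1 → 1: weight = 7, length = 1, mean = 7/1 ≈ 7.000
  cycle 0 → 1 → 0: weight = 9, length = 2, mean = 9/2 ≈ 4.500
  cycle 1 → 0 → 1: weight = 9, length = 2, mean = 9/2 ≈ 4.500
Minimum mean = 4.500, attained e.g. along the cycle 0 → 1 → 0 with weight 9 and length 2. So λ(A) = 9/2 = 9/2.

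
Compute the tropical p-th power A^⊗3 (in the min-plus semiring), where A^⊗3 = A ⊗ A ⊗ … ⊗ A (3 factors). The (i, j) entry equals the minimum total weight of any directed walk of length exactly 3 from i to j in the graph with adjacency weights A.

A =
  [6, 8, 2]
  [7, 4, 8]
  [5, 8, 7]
A^⊗3 =
  [13, 14, 9]
  [14, 12, 13]
  [12, 15, 13]

Each entry (A^⊗3)_ij equals the minimum over all length-3 walks i = v_0 → v_1 → … → v_3 = j of Σ_t A[v_t][v_{t+1}]. For example, for (i, j) = (0, 2) we minimise over 9 possible intermediate vertex sequences; the minimum is 9, attained along the walk 0 → 2 → 0 → 2.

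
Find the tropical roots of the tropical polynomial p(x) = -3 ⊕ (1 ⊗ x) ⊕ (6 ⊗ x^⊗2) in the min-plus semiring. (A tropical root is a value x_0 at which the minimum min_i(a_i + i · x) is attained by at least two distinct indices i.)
Roots: {-5, -4}

Each tropical root is a break point of the lower envelope of the lines y = a_i + i · x (there are 3 lines, with slopes 0, 1, ..., 2). Only the lines that attain the minimum somewhere contribute to roots; other lines are dominated. Here the surviving (envelope) indices are i = 2, i = 1, i = 0.
Intersections between consecutive envelope lines give the roots: for adjacent envelope indices i < j the intersection is x = (a_i − a_j) / (j − i). Reading off the sorted break points: {-5, -4}.
Verification: at each break x_0, at least two indices attain the minimum of min_i(a_i + i · x_0).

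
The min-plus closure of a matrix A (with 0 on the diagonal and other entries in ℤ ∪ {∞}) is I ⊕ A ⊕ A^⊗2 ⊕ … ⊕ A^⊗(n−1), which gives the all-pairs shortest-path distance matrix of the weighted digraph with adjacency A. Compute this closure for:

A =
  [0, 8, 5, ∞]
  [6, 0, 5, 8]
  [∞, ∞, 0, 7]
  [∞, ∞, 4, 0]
Closure =
  [0, 8, 5, 12]
  [6, 0, 5, 8]
  [∞, ∞, 0, 7]
  [∞, ∞, 4, 0]

This is the Floyd-Warshall all-pairs shortest-path computation. For each intermediate vertex k = 0, 1, …, 3, update dist[i][j] ← min(dist[i][j], dist[i][k] + dist[k][j]). The final matrix gives, for each (i, j), the minimum total weight of any directed path from i to j (possibly empty when i = j).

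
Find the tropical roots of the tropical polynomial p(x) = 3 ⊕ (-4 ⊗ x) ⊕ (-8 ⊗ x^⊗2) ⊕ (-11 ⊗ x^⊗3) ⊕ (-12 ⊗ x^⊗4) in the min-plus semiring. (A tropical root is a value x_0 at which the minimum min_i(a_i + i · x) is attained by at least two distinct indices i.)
Roots: {1, 3, 4, 7}

Each tropical root is a break point of the lower envelope of the lines y = a_i + i · x (there are 5 lines, with slopes 0, 1, ..., 4). Only the lines that attain the minimum somewhere contribute to roots; other lines are dominated. Here the surviving (envelope) indices are i = 4, i = 3, i = 2, i = 1, i = 0.
Intersections between consecutive envelope lines give the roots: for adjacent envelope indices i < j the intersection is x = (a_i − a_j) / (j − i). Reading off the sorted break points: {1, 3, 4, 7}.
Verification: at each break x_0, at least two indices attain the minimum of min_i(a_i + i · x_0).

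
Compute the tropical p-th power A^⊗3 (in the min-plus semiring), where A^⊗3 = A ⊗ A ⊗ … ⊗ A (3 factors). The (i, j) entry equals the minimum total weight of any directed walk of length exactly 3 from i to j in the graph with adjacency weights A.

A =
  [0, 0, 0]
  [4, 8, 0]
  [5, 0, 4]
A^⊗3 =
  [0, 0, 0]
  [4, 4, 0]
  [4, 0, 4]

Each entry (A^⊗3)_ij equals the minimum over all length-3 walks i = v_0 → v_1 → … → v_3 = j of Σ_t A[v_t][v_{t+1}]. For example, for (i, j) = (0, 2) we minimise over 9 possible intermediate vertex sequences; the minimum is 0, attained along the walk 0 → 0 → 0 → 2.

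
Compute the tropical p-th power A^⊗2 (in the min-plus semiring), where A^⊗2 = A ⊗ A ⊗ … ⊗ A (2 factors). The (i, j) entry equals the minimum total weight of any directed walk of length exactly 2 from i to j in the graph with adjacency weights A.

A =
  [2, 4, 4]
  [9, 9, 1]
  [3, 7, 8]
A^⊗2 =
  [4, 6, 5]
  [4, 8, 9]
  [5, 7, 7]

Each entry (A^⊗2)_ij equals the minimum over all length-2 walks i = v_0 → v_1 → … → v_2 = j of Σ_t A[v_t][v_{t+1}]. For example, for (i, j) = (0, 2) we minimise over 3 possible intermediate vertex sequences; the minimum is 5, attained along the walk 0 → 1 → 2.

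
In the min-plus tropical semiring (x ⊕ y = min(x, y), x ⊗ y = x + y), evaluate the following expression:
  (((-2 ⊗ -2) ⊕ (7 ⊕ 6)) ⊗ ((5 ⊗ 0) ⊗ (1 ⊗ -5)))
(((-2 ⊗ -2) ⊕ (7 ⊕ 6)) ⊗ ((5 ⊗ 0) ⊗ (1 ⊗ -5))) = -3

Expand innermost to outermost. Recall ⊕ takes the minimum of its arguments and ⊗ takes their sum. Working out the expression (((-2 ⊗ -2) ⊕ (7 ⊕ 6)) ⊗ ((5 ⊗ 0) ⊗ (1 ⊗ -5))) gives -3.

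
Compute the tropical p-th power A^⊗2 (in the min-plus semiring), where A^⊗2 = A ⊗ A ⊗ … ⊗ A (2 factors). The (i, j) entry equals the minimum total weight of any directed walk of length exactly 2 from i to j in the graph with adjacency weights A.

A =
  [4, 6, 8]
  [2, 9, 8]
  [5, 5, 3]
A^⊗2 =
  [8, 10, 11]
  [6, 8, 10]
  [7, 8, 6]

Each entry (A^⊗2)_ij equals the minimum over all length-2 walks i = v_0 → v_1 → … → v_2 = j of Σ_t A[v_t][v_{t+1}]. For example, for (i, j) = (0, 2) we minimise over 3 possible intermediate vertex sequences; the minimum is 11, attained along the walk 0 → 2 → 2.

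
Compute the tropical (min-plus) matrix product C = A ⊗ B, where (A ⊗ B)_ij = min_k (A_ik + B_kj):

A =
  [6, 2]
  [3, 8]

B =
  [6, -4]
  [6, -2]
A ⊗ B =
  [8, 0]
  [9, -1]

Apply the min-plus product entry-by-entry:
  C[0][0] = min over k of (A[0][0] + B[0][0] = 6 + 6 = 12, A[0][1] + B[1][0] = 2 + 6 = 8) = 8 (attained at k = 1)
  C[0][1] = min over k of (A[0][0] + B[0][1] = 6 + -4 = 2, A[0][1] + B[1][1] = 2 + -2 = 0) = 0 (attained at k = 1)
  C[1][0] = min over k of (A[1][0] + B[0][0] = 3 + 6 = 9, A[1][1] + B[1][0] = 8 + 6 = 14) = 9 (attained at k = 0)
  C[1][1] = min over k of (A[1][0] + B[0][1] = 3 + -4 = -1, A[1][1] + B[1][1] = 8 + -2 = 6) = -1 (attained at k = 0)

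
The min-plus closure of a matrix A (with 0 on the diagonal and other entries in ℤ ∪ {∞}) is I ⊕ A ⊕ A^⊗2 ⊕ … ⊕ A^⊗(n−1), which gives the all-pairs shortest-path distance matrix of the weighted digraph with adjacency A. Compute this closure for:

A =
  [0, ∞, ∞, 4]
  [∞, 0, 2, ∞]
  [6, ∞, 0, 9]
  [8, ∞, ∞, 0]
Closure =
  [0, ∞, ∞, 4]
  [8, 0, 2, 11]
  [6, ∞, 0, 9]
  [8, ∞, ∞, 0]

This is the Floyd-Warshall all-pairs shortest-path computation. For each intermediate vertex k = 0, 1, …, 3, update dist[i][j] ← min(dist[i][j], dist[i][k] + dist[k][j]). The final matrix gives, for each (i, j), the minimum total weight of any directed path from i to j (possibly empty when i = j).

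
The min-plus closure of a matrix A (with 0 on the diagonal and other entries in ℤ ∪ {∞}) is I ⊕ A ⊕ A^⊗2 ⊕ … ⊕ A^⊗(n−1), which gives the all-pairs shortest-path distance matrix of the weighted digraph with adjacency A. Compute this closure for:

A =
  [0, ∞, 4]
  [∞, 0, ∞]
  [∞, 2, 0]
Closure =
  [0, 6, 4]
  [∞, 0, ∞]
  [∞, 2, 0]

This is the Floyd-Warshall all-pairs shortest-path computation. For each intermediate vertex k = 0, 1, …, 2, update dist[i][j] ← min(dist[i][j], dist[i][k] + dist[k][j]). The final matrix gives, for each (i, j), the minimum total weight of any directed path from i to j (possibly empty when i = j).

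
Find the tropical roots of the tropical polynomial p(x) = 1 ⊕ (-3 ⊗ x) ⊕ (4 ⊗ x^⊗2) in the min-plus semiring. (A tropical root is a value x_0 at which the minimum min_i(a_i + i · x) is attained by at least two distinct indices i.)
Roots: {-7, 4}

Each tropical root is a break point of the lower envelope of the lines y = a_i + i · x (there are 3 lines, with slopes 0, 1, ..., 2). Only the lines that attain the minimum somewhere contribute to roots; other lines are dominated. Here the surviving (envelope) indices are i = 2, i = 1, i = 0.
Intersections between consecutive envelope lines give the roots: for adjacent envelope indices i < j the intersection is x = (a_i − a_j) / (j − i). Reading off the sorted break points: {-7, 4}.
Verification: at each break x_0, at least two indices attain the minimum of min_i(a_i + i · x_0).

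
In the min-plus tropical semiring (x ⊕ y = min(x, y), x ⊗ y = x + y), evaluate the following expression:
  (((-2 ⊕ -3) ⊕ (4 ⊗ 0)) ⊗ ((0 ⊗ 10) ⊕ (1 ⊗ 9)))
(((-2 ⊕ -3) ⊕ (4 ⊗ 0)) ⊗ ((0 ⊗ 10) ⊕ (1 ⊗ 9))) = 7

Expand innermost to outermost. Recall ⊕ takes the minimum of its arguments and ⊗ takes their sum. Working out the expression (((-2 ⊕ -3) ⊕ (4 ⊗ 0)) ⊗ ((0 ⊗ 10) ⊕ (1 ⊗ 9))) gives 7.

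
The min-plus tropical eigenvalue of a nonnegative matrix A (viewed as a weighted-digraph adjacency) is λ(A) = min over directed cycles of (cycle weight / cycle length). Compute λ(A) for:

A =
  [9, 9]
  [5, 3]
λ(A) = 3

Enumerate directed cycles and compute their means (weight / length). Sample:
  cycle 0 → 0: weight = 9, length = 1, mean = 9/1 ≈ 9.000
  cycle 1 → 1: weight = 3, length = 1, mean = 3/1 ≈ 3.000
  cycle 0 → 1 → 0: weight = 14, length = 2, mean = 14/2 ≈ 7.000
  cycle 1 → 0 → 1: weight = 14, length = 2, mean = 14/2 ≈ 7.000
Minimum mean = 3.000, attained e.g. along the cycle 1 → 1 with weight 3 and length 1. So λ(A) = 3/1 = 3.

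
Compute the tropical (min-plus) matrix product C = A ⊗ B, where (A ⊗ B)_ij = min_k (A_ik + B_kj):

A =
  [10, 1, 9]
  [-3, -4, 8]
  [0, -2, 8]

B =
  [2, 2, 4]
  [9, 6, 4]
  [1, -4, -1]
A ⊗ B =
  [10, 5, 5]
  [-1, -1, 0]
  [2, 2, 2]

Apply the min-plus product entry-by-entry:
  C[0][0] = min over k of (A[0][0] + B[0][0] = 10 + 2 = 12, A[0][1] + B[1][0] = 1 + 9 = 10, A[0][2] + B[2][0] = 9 + 1 = 10) = 10 (attained at k = 1)
  C[0][1] = min over k of (A[0][0] + B[0][1] = 10 + 2 = 12, A[0][1] + B[1][1] = 1 + 6 = 7, A[0][2] + B[2][1] = 9 + -4 = 5) = 5 (attained at k = 2)
  C[0][2] = min over k of (A[0][0] + B[0][2] = 10 + 4 = 14, A[0][1] + B[1][2] = 1 + 4 = 5, A[0][2] + B[2][2] = 9 + -1 = 8) = 5 (attained at k = 1)
  C[1][0] = min over k of (A[1][0] + B[0][0] = -3 + 2 = -1, A[1][1] + B[1][0] = -4 + 9 = 5, A[1][2] + B[2][0] = 8 + 1 = 9) = -1 (attained at k = 0)
  C[1][1] = min over k of (A[1][0] + B[0][1] = -3 + 2 = -1, A[1][1] + B[1][1] = -4 + 6 = 2, A[1][2] + B[2][1] = 8 + -4 = 4) = -1 (attained at k = 0)
  C[1][2] = min over k of (A[1][0] + B[0][2] = -3 + 4 = 1, A[1][1] + B[1][2] = -4 + 4 = 0, A[1][2] + B[2][2] = 8 + -1 = 7) = 0 (attained at k = 1)
  C[2][0] = min over k of (A[2][0] + B[0][0] = 0 + 2 = 2, A[2][1] + B[1][0] = -2 + 9 = 7, A[2][2] + B[2][0] = 8 + 1 = 9) = 2 (attained at k = 0)
  C[2][1] = min over k of (A[2][0] + B[0][1] = 0 + 2 = 2, A[2][1] + B[1][1] = -2 + 6 = 4, A[2][2] + B[2][1] = 8 + -4 = 4) = 2 (attained at k = 0)
  C[2][2] = min over k of (A[2][0] + B[0][2] = 0 + 4 = 4, A[2][1] + B[1][2] = -2 + 4 = 2, A[2][2] + B[2][2] = 8 + -1 = 7) = 2 (attained at k = 1)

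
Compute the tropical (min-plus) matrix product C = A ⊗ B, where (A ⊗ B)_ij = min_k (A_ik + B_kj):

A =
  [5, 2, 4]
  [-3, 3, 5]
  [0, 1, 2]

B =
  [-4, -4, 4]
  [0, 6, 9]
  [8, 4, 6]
A ⊗ B =
  [1, 1, 9]
  [-7, -7, 1]
  [-4, -4, 4]

Apply the min-plus product entry-by-entry:
  C[0][0] = min over k of (A[0][0] + B[0][0] = 5 + -4 = 1, A[0][1] + B[1][0] = 2 + 0 = 2, A[0][2] + B[2][0] = 4 + 8 = 12) = 1 (attained at k = 0)
  C[0][1] = min over k of (A[0][0] + B[0][1] = 5 + -4 = 1, A[0][1] + B[1][1] = 2 + 6 = 8, A[0][2] + B[2][1] = 4 + 4 = 8) = 1 (attained at k = 0)
  C[0][2] = min over k of (A[0][0] + B[0][2] = 5 + 4 = 9, A[0][1] + B[1][2] = 2 + 9 = 11, A[0][2] + B[2][2] = 4 + 6 = 10) = 9 (attained at k = 0)
  C[1][0] = min over k of (A[1][0] + B[0][0] = -3 + -4 = -7, A[1][1] + B[1][0] = 3 + 0 = 3, A[1][2] + B[2][0] = 5 + 8 = 13) = -7 (attained at k = 0)
  C[1][1] = min over k of (A[1][0] + B[0][1] = -3 + -4 = -7, A[1][1] + B[1][1] = 3 + 6 = 9, A[1][2] + B[2][1] = 5 + 4 = 9) = -7 (attained at k = 0)
  C[1][2] = min over k of (A[1][0] + B[0][2] = -3 + 4 = 1, A[1][1] + B[1][2] = 3 + 9 = 12, A[1][2] + B[2][2] = 5 + 6 = 11) = 1 (attained at k = 0)
  C[2][0] = min over k of (A[2][0] + B[0][0] = 0 + -4 = -4, A[2][1] + B[1][0] = 1 + 0 = 1, A[2][2] + B[2][0] = 2 + 8 = 10) = -4 (attained at k = 0)
  C[2][1] = min over k of (A[2][0] + B[0][1] = 0 + -4 = -4, A[2][1] + B[1][1] = 1 + 6 = 7, A[2][2] + B[2][1] = 2 + 4 = 6) = -4 (attained at k = 0)
  C[2][2] = min over k of (A[2][0] + B[0][2] = 0 + 4 = 4, A[2][1] + B[1][2] = 1 + 9 = 10, A[2][2] + B[2][2] = 2 + 6 = 8) = 4 (attained at k = 0)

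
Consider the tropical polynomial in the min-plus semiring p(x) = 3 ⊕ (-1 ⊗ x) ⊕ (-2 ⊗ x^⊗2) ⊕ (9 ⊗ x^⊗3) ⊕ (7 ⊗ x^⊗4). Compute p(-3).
p(-3) = -8

A tropical monomial a ⊗ x^⊗i evaluates to a + i · x. Evaluating each term at x = -3:
  Term 0 contributes 3 + 0 · -3 = 3
  Term 1 contributes -1 + 1 · -3 = -4
  Term 2 contributes -2 + 2 · -3 = -8
  Term 3 contributes 9 + 3 · -3 = 0
  Term 4 contributes 7 + 4 · -3 = -5
p(-3) = ⊕ of these = min[3, -4, -8, 0, -5] = -8.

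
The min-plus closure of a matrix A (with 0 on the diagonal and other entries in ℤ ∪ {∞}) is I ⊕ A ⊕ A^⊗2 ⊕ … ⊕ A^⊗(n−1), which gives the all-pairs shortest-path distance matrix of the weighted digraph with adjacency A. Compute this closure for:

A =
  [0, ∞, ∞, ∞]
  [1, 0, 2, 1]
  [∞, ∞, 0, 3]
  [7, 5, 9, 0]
Closure =
  [0, ∞, ∞, ∞]
  [1, 0, 2, 1]
  [9, 8, 0, 3]
  [6, 5, 7, 0]

This is the Floyd-Warshall all-pairs shortest-path computation. For each intermediate vertex k = 0, 1, …, 3, update dist[i][j] ← min(dist[i][j], dist[i][k] + dist[k][j]). The final matrix gives, for each (i, j), the minimum total weight of any directed path from i to j (possibly empty when i = j).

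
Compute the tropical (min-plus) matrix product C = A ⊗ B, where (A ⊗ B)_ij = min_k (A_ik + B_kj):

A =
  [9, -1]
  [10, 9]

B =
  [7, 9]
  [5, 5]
A ⊗ B =
  [4, 4]
  [14, 14]

Apply the min-plus product entry-by-entry:
  C[0][0] = min over k of (A[0][0] + B[0][0] = 9 + 7 = 16, A[0][1] + B[1][0] = -1 + 5 = 4) = 4 (attained at k = 1)
  C[0][1] = min over k of (A[0][0] + B[0][1] = 9 + 9 = 18, A[0][1] + B[1][1] = -1 + 5 = 4) = 4 (attained at k = 1)
  C[1][0] = min over k of (A[1][0] + B[0][0] = 10 + 7 = 17, A[1][1] + B[1][0] = 9 + 5 = 14) = 14 (attained at k = 1)
  C[1][1] = min over k of (A[1][0] + B[0][1] = 10 + 9 = 19, A[1][1] + B[1][1] = 9 + 5 = 14) = 14 (attained at k = 1)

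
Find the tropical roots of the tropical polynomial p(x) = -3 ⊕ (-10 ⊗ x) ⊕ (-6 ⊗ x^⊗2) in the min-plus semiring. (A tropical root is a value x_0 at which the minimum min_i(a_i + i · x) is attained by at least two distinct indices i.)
Roots: {-4, 7}

Each tropical root is a break point of the lower envelope of the lines y = a_i + i · x (there are 3 lines, with slopes 0, 1, ..., 2). Only the lines that attain the minimum somewhere contribute to roots; other lines are dominated. Here the surviving (envelope) indices are i = 2, i = 1, i = 0.
Intersections between consecutive envelope lines give the roots: for adjacent envelope indices i < j the intersection is x = (a_i − a_j) / (j − i). Reading off the sorted break points: {-4, 7}.
Verification: at each break x_0, at least two indices attain the minimum of min_i(a_i + i · x_0).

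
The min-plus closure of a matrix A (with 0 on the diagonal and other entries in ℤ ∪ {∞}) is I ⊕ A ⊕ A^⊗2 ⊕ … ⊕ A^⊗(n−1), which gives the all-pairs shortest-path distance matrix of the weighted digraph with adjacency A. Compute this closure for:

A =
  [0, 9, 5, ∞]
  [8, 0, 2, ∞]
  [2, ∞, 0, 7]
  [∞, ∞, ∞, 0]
Closure =
  [0, 9, 5, 12]
  [4, 0, 2, 9]
  [2, 11, 0, 7]
  [∞, ∞, ∞, 0]

This is the Floyd-Warshall all-pairs shortest-path computation. For each intermediate vertex k = 0, 1, …, 3, update dist[i][j] ← min(dist[i][j], dist[i][k] + dist[k][j]). The final matrix gives, for each (i, j), the minimum total weight of any directed path from i to j (possibly empty when i = j).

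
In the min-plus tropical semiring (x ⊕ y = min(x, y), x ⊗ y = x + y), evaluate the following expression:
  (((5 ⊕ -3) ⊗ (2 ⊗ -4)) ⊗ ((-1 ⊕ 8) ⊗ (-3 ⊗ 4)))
(((5 ⊕ -3) ⊗ (2 ⊗ -4)) ⊗ ((-1 ⊕ 8) ⊗ (-3 ⊗ 4))) = -5

Expand innermost to outermost. Recall ⊕ takes the minimum of its arguments and ⊗ takes their sum. Working out the expression (((5 ⊕ -3) ⊗ (2 ⊗ -4)) ⊗ ((-1 ⊕ 8) ⊗ (-3 ⊗ 4))) gives -5.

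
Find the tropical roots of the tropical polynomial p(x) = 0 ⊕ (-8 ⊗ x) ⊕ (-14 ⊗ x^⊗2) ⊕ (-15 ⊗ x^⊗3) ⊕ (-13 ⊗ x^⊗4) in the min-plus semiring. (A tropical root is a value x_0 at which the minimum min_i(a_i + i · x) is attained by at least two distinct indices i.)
Roots: {-2, 1, 6, 8}

Each tropical root is a break point of the lower envelope of the lines y = a_i + i · x (there are 5 lines, with slopes 0, 1, ..., 4). Only the lines that attain the minimum somewhere contribute to roots; other lines are dominated. Here the surviving (envelope) indices are i = 4, i = 3, i = 2, i = 1, i = 0.
Intersections between consecutive envelope lines give the roots: for adjacent envelope indices i < j the intersection is x = (a_i − a_j) / (j − i). Reading off the sorted break points: {-2, 1, 6, 8}.
Verification: at each break x_0, at least two indices attain the minimum of min_i(a_i + i · x_0).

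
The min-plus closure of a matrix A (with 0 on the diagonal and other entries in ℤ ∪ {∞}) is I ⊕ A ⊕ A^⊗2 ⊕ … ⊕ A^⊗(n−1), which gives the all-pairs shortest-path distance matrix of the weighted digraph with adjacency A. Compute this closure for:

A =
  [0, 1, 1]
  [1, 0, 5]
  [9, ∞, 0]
Closure =
  [0, 1, 1]
  [1, 0, 2]
  [9, 10, 0]

This is the Floyd-Warshall all-pairs shortest-path computation. For each intermediate vertex k = 0, 1, …, 2, update dist[i][j] ← min(dist[i][j], dist[i][k] + dist[k][j]). The final matrix gives, for each (i, j), the minimum total weight of any directed path from i to j (possibly empty when i = j).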